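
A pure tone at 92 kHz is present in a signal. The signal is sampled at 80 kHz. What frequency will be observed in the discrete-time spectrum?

12 kHz

92 kHz mod fs = 12 kHz.
12 kHz ≤ fs/2 = 40 kHz, appears at 12 kHz.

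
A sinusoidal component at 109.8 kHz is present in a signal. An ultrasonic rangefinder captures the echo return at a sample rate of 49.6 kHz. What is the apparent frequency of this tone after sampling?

10.6 kHz

109.8 kHz mod fs = 10.6 kHz.
10.6 kHz ≤ fs/2 = 24.8 kHz, appears at 10.6 kHz.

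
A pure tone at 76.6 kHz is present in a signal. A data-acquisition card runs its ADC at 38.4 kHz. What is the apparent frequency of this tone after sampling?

76.6 kHz mod fs = 38.2 kHz.
38.2 kHz > fs/2 = 19.2 kHz, folds to fs − 38.2 kHz = 0.2 kHz.

0.2 kHz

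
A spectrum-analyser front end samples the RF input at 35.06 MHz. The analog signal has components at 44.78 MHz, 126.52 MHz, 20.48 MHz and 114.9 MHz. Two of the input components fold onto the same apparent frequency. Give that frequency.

fs/2 = 17.53 MHz.
44.78 MHz mod fs = 9.72 MHz.
9.72 MHz ≤ fs/2 = 17.53 MHz, appears at 9.72 MHz.
126.52 MHz mod fs = 21.34 MHz.
21.34 MHz > fs/2 = 17.53 MHz, folds to fs − 21.34 MHz = 13.72 MHz.
20.48 MHz > fs/2 = 17.53 MHz, folds to fs − 20.48 MHz = 14.58 MHz.
114.9 MHz mod fs = 9.72 MHz.
9.72 MHz ≤ fs/2 = 17.53 MHz, appears at 9.72 MHz.
44.78 MHz and 114.9 MHz both map to 9.72 MHz.

9.72 MHz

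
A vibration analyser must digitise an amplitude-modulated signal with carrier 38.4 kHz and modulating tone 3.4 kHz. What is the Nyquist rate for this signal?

AM sidebands sit at fc ± fm = 35 kHz and 41.8 kHz.
Highest-frequency component: 41.8 kHz.
Nyquist rate = 2 × 41.8 kHz = 83.6 kHz.

83.6 kHz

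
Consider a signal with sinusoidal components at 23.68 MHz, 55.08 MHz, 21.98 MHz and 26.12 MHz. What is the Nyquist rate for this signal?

Highest-frequency component: 55.08 MHz.
Nyquist rate = 2 × 55.08 MHz = 110.16 MHz.

110.16 MHz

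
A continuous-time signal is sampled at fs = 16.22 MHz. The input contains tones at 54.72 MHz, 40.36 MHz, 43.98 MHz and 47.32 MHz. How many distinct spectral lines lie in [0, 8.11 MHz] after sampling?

4

fs/2 = 8.11 MHz.
54.72 MHz mod fs = 6.06 MHz.
6.06 MHz ≤ fs/2 = 8.11 MHz, appears at 6.06 MHz.
40.36 MHz mod fs = 7.92 MHz.
7.92 MHz ≤ fs/2 = 8.11 MHz, appears at 7.92 MHz.
43.98 MHz mod fs = 11.54 MHz.
11.54 MHz > fs/2 = 8.11 MHz, folds to fs − 11.54 MHz = 4.68 MHz.
47.32 MHz mod fs = 14.88 MHz.
14.88 MHz > fs/2 = 8.11 MHz, folds to fs − 14.88 MHz = 1.34 MHz.
Distinct values: {1.34 MHz, 4.68 MHz, 6.06 MHz, 7.92 MHz} → 4.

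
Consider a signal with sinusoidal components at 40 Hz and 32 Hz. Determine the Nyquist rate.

80 Hz

Highest-frequency component: 40 Hz.
Nyquist rate = 2 × 40 Hz = 80 Hz.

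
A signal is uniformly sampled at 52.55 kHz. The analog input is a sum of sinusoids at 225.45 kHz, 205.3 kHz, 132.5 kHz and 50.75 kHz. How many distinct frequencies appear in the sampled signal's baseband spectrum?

4

fs/2 = 26.275 kHz.
225.45 kHz mod fs = 15.25 kHz.
15.25 kHz ≤ fs/2 = 26.275 kHz, appears at 15.25 kHz.
205.3 kHz mod fs = 47.65 kHz.
47.65 kHz > fs/2 = 26.275 kHz, folds to fs − 47.65 kHz = 4.9 kHz.
132.5 kHz mod fs = 27.4 kHz.
27.4 kHz > fs/2 = 26.275 kHz, folds to fs − 27.4 kHz = 25.15 kHz.
50.75 kHz > fs/2 = 26.275 kHz, folds to fs − 50.75 kHz = 1.8 kHz.
Distinct values: {1.8 kHz, 4.9 kHz, 15.25 kHz, 25.15 kHz} → 4.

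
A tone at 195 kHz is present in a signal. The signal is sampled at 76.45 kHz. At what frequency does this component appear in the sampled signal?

195 kHz mod fs = 42.1 kHz.
42.1 kHz > fs/2 = 38.225 kHz, folds to fs − 42.1 kHz = 34.35 kHz.

34.35 kHz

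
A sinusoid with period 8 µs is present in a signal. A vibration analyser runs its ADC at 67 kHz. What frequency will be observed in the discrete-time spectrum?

9 kHz

T = 8 µs → f = 1/T = 125 kHz.
125 kHz mod fs = 58 kHz.
58 kHz > fs/2 = 33.5 kHz, folds to fs − 58 kHz = 9 kHz.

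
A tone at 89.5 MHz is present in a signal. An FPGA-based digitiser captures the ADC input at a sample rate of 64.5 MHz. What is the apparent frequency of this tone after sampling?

25 MHz

89.5 MHz mod fs = 25 MHz.
25 MHz ≤ fs/2 = 32.25 MHz, appears at 25 MHz.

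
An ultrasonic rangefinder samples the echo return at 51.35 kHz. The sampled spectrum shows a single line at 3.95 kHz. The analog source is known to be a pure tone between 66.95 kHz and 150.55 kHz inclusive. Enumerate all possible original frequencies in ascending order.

Frequencies that alias to 3.95 kHz are k·fs ± 3.95 kHz for integer k ≥ 0.
k=0: 3.95 kHz.
k=1: 47.4 kHz, 55.3 kHz.
k=2: 98.75 kHz, 106.65 kHz.
k=3: 150.1 kHz, 158 kHz.
k=4: 201.45 kHz, 209.35 kHz.
Within [66.95 kHz, 150.55 kHz]: 98.75 kHz, 106.65 kHz, 150.1 kHz.

98.75 kHz, 106.65 kHz, 150.1 kHz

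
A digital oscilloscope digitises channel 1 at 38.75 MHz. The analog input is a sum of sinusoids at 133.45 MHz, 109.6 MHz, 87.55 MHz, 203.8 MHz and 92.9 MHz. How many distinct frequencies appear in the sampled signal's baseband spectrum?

fs/2 = 19.375 MHz.
133.45 MHz mod fs = 17.2 MHz.
17.2 MHz ≤ fs/2 = 19.375 MHz, appears at 17.2 MHz.
109.6 MHz mod fs = 32.1 MHz.
32.1 MHz > fs/2 = 19.375 MHz, folds to fs − 32.1 MHz = 6.65 MHz.
87.55 MHz mod fs = 10.05 MHz.
10.05 MHz ≤ fs/2 = 19.375 MHz, appears at 10.05 MHz.
203.8 MHz mod fs = 10.05 MHz.
10.05 MHz ≤ fs/2 = 19.375 MHz, appears at 10.05 MHz.
92.9 MHz mod fs = 15.4 MHz.
15.4 MHz ≤ fs/2 = 19.375 MHz, appears at 15.4 MHz.
Distinct values: {6.65 MHz, 10.05 MHz, 15.4 MHz, 17.2 MHz} → 4.

4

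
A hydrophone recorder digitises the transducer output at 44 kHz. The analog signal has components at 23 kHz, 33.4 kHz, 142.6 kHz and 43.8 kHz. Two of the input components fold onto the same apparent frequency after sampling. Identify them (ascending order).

fs/2 = 22 kHz.
23 kHz > fs/2 = 22 kHz, folds to fs − 23 kHz = 21 kHz.
33.4 kHz > fs/2 = 22 kHz, folds to fs − 33.4 kHz = 10.6 kHz.
142.6 kHz mod fs = 10.6 kHz.
10.6 kHz ≤ fs/2 = 22 kHz, appears at 10.6 kHz.
43.8 kHz > fs/2 = 22 kHz, folds to fs − 43.8 kHz = 0.2 kHz.
33.4 kHz and 142.6 kHz both map to 10.6 kHz.

33.4 kHz, 142.6 kHz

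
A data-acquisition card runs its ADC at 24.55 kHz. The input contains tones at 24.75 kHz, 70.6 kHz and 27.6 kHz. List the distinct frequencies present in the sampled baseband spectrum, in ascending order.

0.2 kHz, 3.05 kHz

fs/2 = 12.275 kHz.
24.75 kHz mod fs = 0.2 kHz.
0.2 kHz ≤ fs/2 = 12.275 kHz, appears at 0.2 kHz.
70.6 kHz mod fs = 21.5 kHz.
21.5 kHz > fs/2 = 12.275 kHz, folds to fs − 21.5 kHz = 3.05 kHz.
27.6 kHz mod fs = 3.05 kHz.
3.05 kHz ≤ fs/2 = 12.275 kHz, appears at 3.05 kHz.
Distinct values: {0.2 kHz, 3.05 kHz}.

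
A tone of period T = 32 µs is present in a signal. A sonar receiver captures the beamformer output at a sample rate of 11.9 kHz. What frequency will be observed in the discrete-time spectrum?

4.45 kHz

T = 32 µs → f = 1/T = 31.25 kHz.
31.25 kHz mod fs = 7.45 kHz.
7.45 kHz > fs/2 = 5.95 kHz, folds to fs − 7.45 kHz = 4.45 kHz.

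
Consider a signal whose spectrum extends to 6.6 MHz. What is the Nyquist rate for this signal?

13.2 MHz

Nyquist rate = 2 × 6.6 MHz = 13.2 MHz.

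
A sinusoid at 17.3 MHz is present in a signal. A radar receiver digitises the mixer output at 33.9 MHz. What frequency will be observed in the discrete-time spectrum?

16.6 MHz

17.3 MHz > fs/2 = 16.95 MHz, folds to fs − 17.3 MHz = 16.6 MHz.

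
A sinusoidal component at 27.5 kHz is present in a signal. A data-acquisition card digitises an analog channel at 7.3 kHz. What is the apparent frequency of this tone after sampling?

27.5 kHz mod fs = 5.6 kHz.
5.6 kHz > fs/2 = 3.65 kHz, folds to fs − 5.6 kHz = 1.7 kHz.

1.7 kHz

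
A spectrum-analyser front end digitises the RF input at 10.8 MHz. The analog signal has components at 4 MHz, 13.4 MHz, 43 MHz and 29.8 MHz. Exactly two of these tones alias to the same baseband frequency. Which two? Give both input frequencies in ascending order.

fs/2 = 5.4 MHz.
4 MHz ≤ fs/2 = 5.4 MHz, passes unchanged.
13.4 MHz mod fs = 2.6 MHz.
2.6 MHz ≤ fs/2 = 5.4 MHz, appears at 2.6 MHz.
43 MHz mod fs = 10.6 MHz.
10.6 MHz > fs/2 = 5.4 MHz, folds to fs − 10.6 MHz = 0.2 MHz.
29.8 MHz mod fs = 8.2 MHz.
8.2 MHz > fs/2 = 5.4 MHz, folds to fs − 8.2 MHz = 2.6 MHz.
13.4 MHz and 29.8 MHz both map to 2.6 MHz.

13.4 MHz, 29.8 MHz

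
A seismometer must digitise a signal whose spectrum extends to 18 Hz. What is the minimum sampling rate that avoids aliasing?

36 Hz

Nyquist rate = 2 × 18 Hz = 36 Hz.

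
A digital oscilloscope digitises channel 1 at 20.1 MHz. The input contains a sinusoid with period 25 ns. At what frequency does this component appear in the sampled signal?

T = 25 ns → f = 1/T = 40 MHz.
40 MHz mod fs = 19.9 MHz.
19.9 MHz > fs/2 = 10.05 MHz, folds to fs − 19.9 MHz = 0.2 MHz.

0.2 MHz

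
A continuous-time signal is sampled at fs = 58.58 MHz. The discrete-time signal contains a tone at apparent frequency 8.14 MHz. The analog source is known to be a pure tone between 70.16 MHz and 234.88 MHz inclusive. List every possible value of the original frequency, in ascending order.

Frequencies that alias to 8.14 MHz are k·fs ± 8.14 MHz for integer k ≥ 0.
k=0: 8.14 MHz.
k=1: 50.44 MHz, 66.72 MHz.
k=2: 109.02 MHz, 125.3 MHz.
k=3: 167.6 MHz, 183.88 MHz.
k=4: 226.18 MHz, 242.46 MHz.
k=5: 284.76 MHz, 301.04 MHz.
Within [70.16 MHz, 234.88 MHz]: 109.02 MHz, 125.3 MHz, 167.6 MHz, 183.88 MHz, 226.18 MHz.

109.02 MHz, 125.3 MHz, 167.6 MHz, 183.88 MHz, 226.18 MHz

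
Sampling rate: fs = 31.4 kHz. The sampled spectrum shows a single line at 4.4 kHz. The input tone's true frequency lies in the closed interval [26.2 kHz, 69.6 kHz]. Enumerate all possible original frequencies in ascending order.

27 kHz, 35.8 kHz, 58.4 kHz, 67.2 kHz

Frequencies that alias to 4.4 kHz are k·fs ± 4.4 kHz for integer k ≥ 0.
k=0: 4.4 kHz.
k=1: 27 kHz, 35.8 kHz.
k=2: 58.4 kHz, 67.2 kHz.
k=3: 89.8 kHz, 98.6 kHz.
Within [26.2 kHz, 69.6 kHz]: 27 kHz, 35.8 kHz, 58.4 kHz, 67.2 kHz.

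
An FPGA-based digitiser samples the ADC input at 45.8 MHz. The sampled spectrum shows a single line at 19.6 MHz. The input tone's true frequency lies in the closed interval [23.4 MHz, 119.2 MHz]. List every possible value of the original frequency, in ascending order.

Frequencies that alias to 19.6 MHz are k·fs ± 19.6 MHz for integer k ≥ 0.
k=0: 19.6 MHz.
k=1: 26.2 MHz, 65.4 MHz.
k=2: 72 MHz, 111.2 MHz.
k=3: 117.8 MHz, 157 MHz.
k=4: 163.6 MHz, 202.8 MHz.
Within [23.4 MHz, 119.2 MHz]: 26.2 MHz, 65.4 MHz, 72 MHz, 111.2 MHz, 117.8 MHz.

26.2 MHz, 65.4 MHz, 72 MHz, 111.2 MHz, 117.8 MHz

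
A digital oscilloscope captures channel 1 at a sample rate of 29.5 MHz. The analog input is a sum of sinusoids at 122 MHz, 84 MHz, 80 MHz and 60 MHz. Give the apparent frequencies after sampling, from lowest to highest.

1 MHz, 4 MHz, 4.5 MHz, 8.5 MHz

fs/2 = 14.75 MHz.
122 MHz mod fs = 4 MHz.
4 MHz ≤ fs/2 = 14.75 MHz, appears at 4 MHz.
84 MHz mod fs = 25 MHz.
25 MHz > fs/2 = 14.75 MHz, folds to fs − 25 MHz = 4.5 MHz.
80 MHz mod fs = 21 MHz.
21 MHz > fs/2 = 14.75 MHz, folds to fs − 21 MHz = 8.5 MHz.
60 MHz mod fs = 1 MHz.
1 MHz ≤ fs/2 = 14.75 MHz, appears at 1 MHz.
Distinct values: {1 MHz, 4 MHz, 4.5 MHz, 8.5 MHz}.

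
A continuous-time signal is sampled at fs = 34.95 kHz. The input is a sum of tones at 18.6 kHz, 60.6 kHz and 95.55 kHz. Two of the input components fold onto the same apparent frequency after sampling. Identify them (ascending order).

60.6 kHz, 95.55 kHz

fs/2 = 17.475 kHz.
18.6 kHz > fs/2 = 17.475 kHz, folds to fs − 18.6 kHz = 16.35 kHz.
60.6 kHz mod fs = 25.65 kHz.
25.65 kHz > fs/2 = 17.475 kHz, folds to fs − 25.65 kHz = 9.3 kHz.
95.55 kHz mod fs = 25.65 kHz.
25.65 kHz > fs/2 = 17.475 kHz, folds to fs − 25.65 kHz = 9.3 kHz.
60.6 kHz and 95.55 kHz both map to 9.3 kHz.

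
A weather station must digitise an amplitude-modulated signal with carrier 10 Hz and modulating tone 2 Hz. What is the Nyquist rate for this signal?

24 Hz

AM sidebands sit at fc ± fm = 8 Hz and 12 Hz.
Highest-frequency component: 12 Hz.
Nyquist rate = 2 × 12 Hz = 24 Hz.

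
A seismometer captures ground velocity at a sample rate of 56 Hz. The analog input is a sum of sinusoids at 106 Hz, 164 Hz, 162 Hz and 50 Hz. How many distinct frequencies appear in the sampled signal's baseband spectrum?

fs/2 = 28 Hz.
106 Hz mod fs = 50 Hz.
50 Hz > fs/2 = 28 Hz, folds to fs − 50 Hz = 6 Hz.
164 Hz mod fs = 52 Hz.
52 Hz > fs/2 = 28 Hz, folds to fs − 52 Hz = 4 Hz.
162 Hz mod fs = 50 Hz.
50 Hz > fs/2 = 28 Hz, folds to fs − 50 Hz = 6 Hz.
50 Hz > fs/2 = 28 Hz, folds to fs − 50 Hz = 6 Hz.
Distinct values: {4 Hz, 6 Hz} → 2.

2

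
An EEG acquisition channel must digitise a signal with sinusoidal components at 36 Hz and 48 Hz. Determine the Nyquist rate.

Highest-frequency component: 48 Hz.
Nyquist rate = 2 × 48 Hz = 96 Hz.

96 Hz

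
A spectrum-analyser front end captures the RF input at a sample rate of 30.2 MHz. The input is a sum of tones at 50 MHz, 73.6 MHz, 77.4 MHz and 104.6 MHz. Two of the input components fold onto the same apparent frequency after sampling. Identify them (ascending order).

73.6 MHz, 77.4 MHz

fs/2 = 15.1 MHz.
50 MHz mod fs = 19.8 MHz.
19.8 MHz > fs/2 = 15.1 MHz, folds to fs − 19.8 MHz = 10.4 MHz.
73.6 MHz mod fs = 13.2 MHz.
13.2 MHz ≤ fs/2 = 15.1 MHz, appears at 13.2 MHz.
77.4 MHz mod fs = 17 MHz.
17 MHz > fs/2 = 15.1 MHz, folds to fs − 17 MHz = 13.2 MHz.
104.6 MHz mod fs = 14 MHz.
14 MHz ≤ fs/2 = 15.1 MHz, appears at 14 MHz.
73.6 MHz and 77.4 MHz both map to 13.2 MHz.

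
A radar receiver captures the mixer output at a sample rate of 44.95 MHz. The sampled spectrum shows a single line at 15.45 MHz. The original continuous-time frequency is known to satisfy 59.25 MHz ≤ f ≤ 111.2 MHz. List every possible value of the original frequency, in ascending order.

Frequencies that alias to 15.45 MHz are k·fs ± 15.45 MHz for integer k ≥ 0.
k=0: 15.45 MHz.
k=1: 29.5 MHz, 60.4 MHz.
k=2: 74.45 MHz, 105.35 MHz.
k=3: 119.4 MHz, 150.3 MHz.
Within [59.25 MHz, 111.2 MHz]: 60.4 MHz, 74.45 MHz, 105.35 MHz.

60.4 MHz, 74.45 MHz, 105.35 MHz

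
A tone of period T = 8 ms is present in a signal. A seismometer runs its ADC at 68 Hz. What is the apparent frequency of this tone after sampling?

11 Hz

T = 8 ms → f = 1/T = 125 Hz.
125 Hz mod fs = 57 Hz.
57 Hz > fs/2 = 34 Hz, folds to fs − 57 Hz = 11 Hz.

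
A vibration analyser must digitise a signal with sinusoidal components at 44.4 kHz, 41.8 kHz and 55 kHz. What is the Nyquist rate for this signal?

110 kHz

Highest-frequency component: 55 kHz.
Nyquist rate = 2 × 55 kHz = 110 kHz.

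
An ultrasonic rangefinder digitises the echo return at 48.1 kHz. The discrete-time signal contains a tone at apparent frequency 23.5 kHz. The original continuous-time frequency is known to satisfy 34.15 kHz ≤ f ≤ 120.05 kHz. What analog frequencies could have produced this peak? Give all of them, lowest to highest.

71.6 kHz, 72.7 kHz, 119.7 kHz

Frequencies that alias to 23.5 kHz are k·fs ± 23.5 kHz for integer k ≥ 0.
k=0: 23.5 kHz.
k=1: 24.6 kHz, 71.6 kHz.
k=2: 72.7 kHz, 119.7 kHz.
k=3: 120.8 kHz, 167.8 kHz.
Within [34.15 kHz, 120.05 kHz]: 71.6 kHz, 72.7 kHz, 119.7 kHz.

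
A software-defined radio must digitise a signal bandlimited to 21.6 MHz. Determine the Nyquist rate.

Nyquist rate = 2 × 21.6 MHz = 43.2 MHz.

43.2 MHz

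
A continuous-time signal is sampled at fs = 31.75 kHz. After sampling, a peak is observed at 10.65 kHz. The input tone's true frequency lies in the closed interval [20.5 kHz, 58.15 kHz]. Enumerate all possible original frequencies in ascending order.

21.1 kHz, 42.4 kHz, 52.85 kHz

Frequencies that alias to 10.65 kHz are k·fs ± 10.65 kHz for integer k ≥ 0.
k=0: 10.65 kHz.
k=1: 21.1 kHz, 42.4 kHz.
k=2: 52.85 kHz, 74.15 kHz.
k=3: 84.6 kHz, 105.9 kHz.
Within [20.5 kHz, 58.15 kHz]: 21.1 kHz, 42.4 kHz, 52.85 kHz.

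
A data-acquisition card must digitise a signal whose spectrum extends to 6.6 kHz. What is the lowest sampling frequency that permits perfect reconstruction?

13.2 kHz

Nyquist rate = 2 × 6.6 kHz = 13.2 kHz.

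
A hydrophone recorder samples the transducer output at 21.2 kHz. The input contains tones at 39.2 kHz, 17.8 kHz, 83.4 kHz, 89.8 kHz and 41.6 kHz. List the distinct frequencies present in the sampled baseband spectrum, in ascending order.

fs/2 = 10.6 kHz.
39.2 kHz mod fs = 18 kHz.
18 kHz > fs/2 = 10.6 kHz, folds to fs − 18 kHz = 3.2 kHz.
17.8 kHz > fs/2 = 10.6 kHz, folds to fs − 17.8 kHz = 3.4 kHz.
83.4 kHz mod fs = 19.8 kHz.
19.8 kHz > fs/2 = 10.6 kHz, folds to fs − 19.8 kHz = 1.4 kHz.
89.8 kHz mod fs = 5 kHz.
5 kHz ≤ fs/2 = 10.6 kHz, appears at 5 kHz.
41.6 kHz mod fs = 20.4 kHz.
20.4 kHz > fs/2 = 10.6 kHz, folds to fs − 20.4 kHz = 0.8 kHz.
Distinct values: {0.8 kHz, 1.4 kHz, 3.2 kHz, 3.4 kHz, 5 kHz}.

0.8 kHz, 1.4 kHz, 3.2 kHz, 3.4 kHz, 5 kHz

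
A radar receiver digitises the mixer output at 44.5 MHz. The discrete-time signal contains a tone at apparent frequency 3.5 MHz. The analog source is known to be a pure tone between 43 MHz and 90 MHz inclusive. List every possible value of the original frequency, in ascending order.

48 MHz, 85.5 MHz

Frequencies that alias to 3.5 MHz are k·fs ± 3.5 MHz for integer k ≥ 0.
k=0: 3.5 MHz.
k=1: 41 MHz, 48 MHz.
k=2: 85.5 MHz, 92.5 MHz.
k=3: 130 MHz, 137 MHz.
Within [43 MHz, 90 MHz]: 48 MHz, 85.5 MHz.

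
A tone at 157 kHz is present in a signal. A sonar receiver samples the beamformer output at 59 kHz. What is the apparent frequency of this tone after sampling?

20 kHz

157 kHz mod fs = 39 kHz.
39 kHz > fs/2 = 29.5 kHz, folds to fs − 39 kHz = 20 kHz.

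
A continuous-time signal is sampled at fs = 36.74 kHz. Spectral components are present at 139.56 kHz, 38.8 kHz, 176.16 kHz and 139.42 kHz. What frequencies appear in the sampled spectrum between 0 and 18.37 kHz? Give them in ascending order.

fs/2 = 18.37 kHz.
139.56 kHz mod fs = 29.34 kHz.
29.34 kHz > fs/2 = 18.37 kHz, folds to fs − 29.34 kHz = 7.4 kHz.
38.8 kHz mod fs = 2.06 kHz.
2.06 kHz ≤ fs/2 = 18.37 kHz, appears at 2.06 kHz.
176.16 kHz mod fs = 29.2 kHz.
29.2 kHz > fs/2 = 18.37 kHz, folds to fs − 29.2 kHz = 7.54 kHz.
139.42 kHz mod fs = 29.2 kHz.
29.2 kHz > fs/2 = 18.37 kHz, folds to fs − 29.2 kHz = 7.54 kHz.
Distinct values: {2.06 kHz, 7.4 kHz, 7.54 kHz}.

2.06 kHz, 7.4 kHz, 7.54 kHz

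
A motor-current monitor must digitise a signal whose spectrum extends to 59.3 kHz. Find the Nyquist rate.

Nyquist rate = 2 × 59.3 kHz = 118.6 kHz.

118.6 kHz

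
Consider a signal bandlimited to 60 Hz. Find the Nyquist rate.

120 Hz

Nyquist rate = 2 × 60 Hz = 120 Hz.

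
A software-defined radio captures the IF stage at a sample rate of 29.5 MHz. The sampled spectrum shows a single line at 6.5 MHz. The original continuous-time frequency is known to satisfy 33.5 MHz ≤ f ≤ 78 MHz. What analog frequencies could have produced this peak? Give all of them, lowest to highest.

Frequencies that alias to 6.5 MHz are k·fs ± 6.5 MHz for integer k ≥ 0.
k=0: 6.5 MHz.
k=1: 23 MHz, 36 MHz.
k=2: 52.5 MHz, 65.5 MHz.
k=3: 82 MHz, 95 MHz.
Within [33.5 MHz, 78 MHz]: 36 MHz, 52.5 MHz, 65.5 MHz.

36 MHz, 52.5 MHz, 65.5 MHz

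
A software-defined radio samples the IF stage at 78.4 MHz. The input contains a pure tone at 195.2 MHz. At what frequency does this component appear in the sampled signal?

38.4 MHz

195.2 MHz mod fs = 38.4 MHz.
38.4 MHz ≤ fs/2 = 39.2 MHz, appears at 38.4 MHz.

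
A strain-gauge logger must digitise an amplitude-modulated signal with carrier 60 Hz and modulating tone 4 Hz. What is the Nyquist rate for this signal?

128 Hz

AM sidebands sit at fc ± fm = 56 Hz and 64 Hz.
Highest-frequency component: 64 Hz.
Nyquist rate = 2 × 64 Hz = 128 Hz.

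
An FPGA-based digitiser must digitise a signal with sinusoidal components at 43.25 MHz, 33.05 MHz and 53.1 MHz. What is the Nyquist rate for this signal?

Highest-frequency component: 53.1 MHz.
Nyquist rate = 2 × 53.1 MHz = 106.2 MHz.

106.2 MHz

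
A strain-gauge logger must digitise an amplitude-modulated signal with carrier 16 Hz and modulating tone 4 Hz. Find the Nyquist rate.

AM sidebands sit at fc ± fm = 12 Hz and 20 Hz.
Highest-frequency component: 20 Hz.
Nyquist rate = 2 × 20 Hz = 40 Hz.

40 Hz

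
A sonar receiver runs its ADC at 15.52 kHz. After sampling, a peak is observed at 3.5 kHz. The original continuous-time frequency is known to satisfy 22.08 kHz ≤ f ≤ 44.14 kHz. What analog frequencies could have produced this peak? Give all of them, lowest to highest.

27.54 kHz, 34.54 kHz, 43.06 kHz

Frequencies that alias to 3.5 kHz are k·fs ± 3.5 kHz for integer k ≥ 0.
k=0: 3.5 kHz.
k=1: 12.02 kHz, 19.02 kHz.
k=2: 27.54 kHz, 34.54 kHz.
k=3: 43.06 kHz, 50.06 kHz.
k=4: 58.58 kHz, 65.58 kHz.
Within [22.08 kHz, 44.14 kHz]: 27.54 kHz, 34.54 kHz, 43.06 kHz.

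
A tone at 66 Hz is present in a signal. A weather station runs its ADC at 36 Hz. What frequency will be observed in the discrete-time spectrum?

6 Hz

66 Hz mod fs = 30 Hz.
30 Hz > fs/2 = 18 Hz, folds to fs − 30 Hz = 6 Hz.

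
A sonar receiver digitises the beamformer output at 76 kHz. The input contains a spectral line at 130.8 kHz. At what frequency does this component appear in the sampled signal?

130.8 kHz mod fs = 54.8 kHz.
54.8 kHz > fs/2 = 38 kHz, folds to fs − 54.8 kHz = 21.2 kHz.

21.2 kHz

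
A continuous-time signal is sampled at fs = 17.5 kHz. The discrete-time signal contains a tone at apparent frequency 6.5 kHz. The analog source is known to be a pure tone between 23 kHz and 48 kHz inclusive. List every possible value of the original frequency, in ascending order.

Frequencies that alias to 6.5 kHz are k·fs ± 6.5 kHz for integer k ≥ 0.
k=0: 6.5 kHz.
k=1: 11 kHz, 24 kHz.
k=2: 28.5 kHz, 41.5 kHz.
k=3: 46 kHz, 59 kHz.
k=4: 63.5 kHz, 76.5 kHz.
Within [23 kHz, 48 kHz]: 24 kHz, 28.5 kHz, 41.5 kHz, 46 kHz.

24 kHz, 28.5 kHz, 41.5 kHz, 46 kHz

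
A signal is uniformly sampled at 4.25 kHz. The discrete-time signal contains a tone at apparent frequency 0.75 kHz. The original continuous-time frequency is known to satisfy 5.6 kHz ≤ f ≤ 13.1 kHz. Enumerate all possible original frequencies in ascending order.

Frequencies that alias to 0.75 kHz are k·fs ± 0.75 kHz for integer k ≥ 0.
k=0: 0.75 kHz.
k=1: 3.5 kHz, 5 kHz.
k=2: 7.75 kHz, 9.25 kHz.
k=3: 12 kHz, 13.5 kHz.
k=4: 16.25 kHz, 17.75 kHz.
Within [5.6 kHz, 13.1 kHz]: 7.75 kHz, 9.25 kHz, 12 kHz.

7.75 kHz, 9.25 kHz, 12 kHz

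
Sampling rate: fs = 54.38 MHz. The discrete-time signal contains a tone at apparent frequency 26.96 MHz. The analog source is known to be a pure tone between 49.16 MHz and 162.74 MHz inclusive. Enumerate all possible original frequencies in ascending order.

81.34 MHz, 81.8 MHz, 135.72 MHz, 136.18 MHz

Frequencies that alias to 26.96 MHz are k·fs ± 26.96 MHz for integer k ≥ 0.
k=0: 26.96 MHz.
k=1: 27.42 MHz, 81.34 MHz.
k=2: 81.8 MHz, 135.72 MHz.
k=3: 136.18 MHz, 190.1 MHz.
k=4: 190.56 MHz, 244.48 MHz.
Within [49.16 MHz, 162.74 MHz]: 81.34 MHz, 81.8 MHz, 135.72 MHz, 136.18 MHz.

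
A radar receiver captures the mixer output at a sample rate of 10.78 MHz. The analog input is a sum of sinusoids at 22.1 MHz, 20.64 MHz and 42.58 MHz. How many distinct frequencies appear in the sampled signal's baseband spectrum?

2

fs/2 = 5.39 MHz.
22.1 MHz mod fs = 0.54 MHz.
0.54 MHz ≤ fs/2 = 5.39 MHz, appears at 0.54 MHz.
20.64 MHz mod fs = 9.86 MHz.
9.86 MHz > fs/2 = 5.39 MHz, folds to fs − 9.86 MHz = 0.92 MHz.
42.58 MHz mod fs = 10.24 MHz.
10.24 MHz > fs/2 = 5.39 MHz, folds to fs − 10.24 MHz = 0.54 MHz.
Distinct values: {0.54 MHz, 0.92 MHz} → 2.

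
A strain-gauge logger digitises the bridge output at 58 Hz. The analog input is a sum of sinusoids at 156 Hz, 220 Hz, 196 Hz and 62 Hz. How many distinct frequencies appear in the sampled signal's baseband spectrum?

fs/2 = 29 Hz.
156 Hz mod fs = 40 Hz.
40 Hz > fs/2 = 29 Hz, folds to fs − 40 Hz = 18 Hz.
220 Hz mod fs = 46 Hz.
46 Hz > fs/2 = 29 Hz, folds to fs − 46 Hz = 12 Hz.
196 Hz mod fs = 22 Hz.
22 Hz ≤ fs/2 = 29 Hz, appears at 22 Hz.
62 Hz mod fs = 4 Hz.
4 Hz ≤ fs/2 = 29 Hz, appears at 4 Hz.
Distinct values: {4 Hz, 12 Hz, 18 Hz, 22 Hz} → 4.

4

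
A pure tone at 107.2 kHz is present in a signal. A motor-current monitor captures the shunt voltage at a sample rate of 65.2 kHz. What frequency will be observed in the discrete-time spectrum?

23.2 kHz

107.2 kHz mod fs = 42 kHz.
42 kHz > fs/2 = 32.6 kHz, folds to fs − 42 kHz = 23.2 kHz.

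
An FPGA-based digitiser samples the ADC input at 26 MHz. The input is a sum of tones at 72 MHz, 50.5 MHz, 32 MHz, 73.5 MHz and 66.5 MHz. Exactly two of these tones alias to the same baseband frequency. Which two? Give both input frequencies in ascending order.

32 MHz, 72 MHz

fs/2 = 13 MHz.
72 MHz mod fs = 20 MHz.
20 MHz > fs/2 = 13 MHz, folds to fs − 20 MHz = 6 MHz.
50.5 MHz mod fs = 24.5 MHz.
24.5 MHz > fs/2 = 13 MHz, folds to fs − 24.5 MHz = 1.5 MHz.
32 MHz mod fs = 6 MHz.
6 MHz ≤ fs/2 = 13 MHz, appears at 6 MHz.
73.5 MHz mod fs = 21.5 MHz.
21.5 MHz > fs/2 = 13 MHz, folds to fs − 21.5 MHz = 4.5 MHz.
66.5 MHz mod fs = 14.5 MHz.
14.5 MHz > fs/2 = 13 MHz, folds to fs − 14.5 MHz = 11.5 MHz.
32 MHz and 72 MHz both map to 6 MHz.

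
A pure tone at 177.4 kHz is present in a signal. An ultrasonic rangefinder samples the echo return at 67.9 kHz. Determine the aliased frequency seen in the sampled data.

26.3 kHz

177.4 kHz mod fs = 41.6 kHz.
41.6 kHz > fs/2 = 33.95 kHz, folds to fs − 41.6 kHz = 26.3 kHz.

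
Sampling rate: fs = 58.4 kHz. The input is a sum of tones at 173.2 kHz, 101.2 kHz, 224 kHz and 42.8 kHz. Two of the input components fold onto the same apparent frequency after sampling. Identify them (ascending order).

fs/2 = 29.2 kHz.
173.2 kHz mod fs = 56.4 kHz.
56.4 kHz > fs/2 = 29.2 kHz, folds to fs − 56.4 kHz = 2 kHz.
101.2 kHz mod fs = 42.8 kHz.
42.8 kHz > fs/2 = 29.2 kHz, folds to fs − 42.8 kHz = 15.6 kHz.
224 kHz mod fs = 48.8 kHz.
48.8 kHz > fs/2 = 29.2 kHz, folds to fs − 48.8 kHz = 9.6 kHz.
42.8 kHz > fs/2 = 29.2 kHz, folds to fs − 42.8 kHz = 15.6 kHz.
42.8 kHz and 101.2 kHz both map to 15.6 kHz.

42.8 kHz, 101.2 kHz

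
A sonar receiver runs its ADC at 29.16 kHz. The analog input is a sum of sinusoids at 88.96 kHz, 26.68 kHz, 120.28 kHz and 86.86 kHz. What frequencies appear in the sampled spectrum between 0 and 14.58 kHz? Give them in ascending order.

fs/2 = 14.58 kHz.
88.96 kHz mod fs = 1.48 kHz.
1.48 kHz ≤ fs/2 = 14.58 kHz, appears at 1.48 kHz.
26.68 kHz > fs/2 = 14.58 kHz, folds to fs − 26.68 kHz = 2.48 kHz.
120.28 kHz mod fs = 3.64 kHz.
3.64 kHz ≤ fs/2 = 14.58 kHz, appears at 3.64 kHz.
86.86 kHz mod fs = 28.54 kHz.
28.54 kHz > fs/2 = 14.58 kHz, folds to fs − 28.54 kHz = 0.62 kHz.
Distinct values: {0.62 kHz, 1.48 kHz, 2.48 kHz, 3.64 kHz}.

0.62 kHz, 1.48 kHz, 2.48 kHz, 3.64 kHz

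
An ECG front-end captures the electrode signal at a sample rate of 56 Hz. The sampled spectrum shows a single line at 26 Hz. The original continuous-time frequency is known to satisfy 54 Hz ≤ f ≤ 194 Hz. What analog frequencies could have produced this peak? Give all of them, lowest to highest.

Frequencies that alias to 26 Hz are k·fs ± 26 Hz for integer k ≥ 0.
k=0: 26 Hz.
k=1: 30 Hz, 82 Hz.
k=2: 86 Hz, 138 Hz.
k=3: 142 Hz, 194 Hz.
k=4: 198 Hz, 250 Hz.
Within [54 Hz, 194 Hz]: 82 Hz, 86 Hz, 138 Hz, 142 Hz, 194 Hz.

82 Hz, 86 Hz, 138 Hz, 142 Hz, 194 Hz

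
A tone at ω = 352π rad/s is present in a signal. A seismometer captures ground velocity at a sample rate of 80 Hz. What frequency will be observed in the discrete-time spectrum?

16 Hz

ω = 352π rad/s → f = ω/(2π) = 176 Hz.
176 Hz mod fs = 16 Hz.
16 Hz ≤ fs/2 = 40 Hz, appears at 16 Hz.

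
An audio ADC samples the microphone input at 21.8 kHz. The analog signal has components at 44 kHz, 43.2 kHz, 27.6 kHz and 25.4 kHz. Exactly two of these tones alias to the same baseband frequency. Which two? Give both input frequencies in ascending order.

43.2 kHz, 44 kHz

fs/2 = 10.9 kHz.
44 kHz mod fs = 0.4 kHz.
0.4 kHz ≤ fs/2 = 10.9 kHz, appears at 0.4 kHz.
43.2 kHz mod fs = 21.4 kHz.
21.4 kHz > fs/2 = 10.9 kHz, folds to fs − 21.4 kHz = 0.4 kHz.
27.6 kHz mod fs = 5.8 kHz.
5.8 kHz ≤ fs/2 = 10.9 kHz, appears at 5.8 kHz.
25.4 kHz mod fs = 3.6 kHz.
3.6 kHz ≤ fs/2 = 10.9 kHz, appears at 3.6 kHz.
43.2 kHz and 44 kHz both map to 0.4 kHz.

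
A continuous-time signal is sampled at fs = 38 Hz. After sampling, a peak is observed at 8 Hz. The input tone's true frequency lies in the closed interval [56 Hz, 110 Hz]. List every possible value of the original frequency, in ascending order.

68 Hz, 84 Hz, 106 Hz

Frequencies that alias to 8 Hz are k·fs ± 8 Hz for integer k ≥ 0.
k=0: 8 Hz.
k=1: 30 Hz, 46 Hz.
k=2: 68 Hz, 84 Hz.
k=3: 106 Hz, 122 Hz.
k=4: 144 Hz, 160 Hz.
Within [56 Hz, 110 Hz]: 68 Hz, 84 Hz, 106 Hz.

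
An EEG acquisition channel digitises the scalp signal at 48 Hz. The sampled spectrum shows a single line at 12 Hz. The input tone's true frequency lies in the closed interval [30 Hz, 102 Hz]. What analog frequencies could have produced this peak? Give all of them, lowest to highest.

36 Hz, 60 Hz, 84 Hz

Frequencies that alias to 12 Hz are k·fs ± 12 Hz for integer k ≥ 0.
k=0: 12 Hz.
k=1: 36 Hz, 60 Hz.
k=2: 84 Hz, 108 Hz.
k=3: 132 Hz, 156 Hz.
Within [30 Hz, 102 Hz]: 36 Hz, 60 Hz, 84 Hz.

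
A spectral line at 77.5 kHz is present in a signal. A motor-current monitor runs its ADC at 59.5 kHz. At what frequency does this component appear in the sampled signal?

77.5 kHz mod fs = 18 kHz.
18 kHz ≤ fs/2 = 29.75 kHz, appears at 18 kHz.

18 kHz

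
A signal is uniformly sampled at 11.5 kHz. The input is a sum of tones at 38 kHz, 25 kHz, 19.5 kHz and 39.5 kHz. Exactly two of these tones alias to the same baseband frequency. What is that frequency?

3.5 kHz

fs/2 = 5.75 kHz.
38 kHz mod fs = 3.5 kHz.
3.5 kHz ≤ fs/2 = 5.75 kHz, appears at 3.5 kHz.
25 kHz mod fs = 2 kHz.
2 kHz ≤ fs/2 = 5.75 kHz, appears at 2 kHz.
19.5 kHz mod fs = 8 kHz.
8 kHz > fs/2 = 5.75 kHz, folds to fs − 8 kHz = 3.5 kHz.
39.5 kHz mod fs = 5 kHz.
5 kHz ≤ fs/2 = 5.75 kHz, appears at 5 kHz.
19.5 kHz and 38 kHz both map to 3.5 kHz.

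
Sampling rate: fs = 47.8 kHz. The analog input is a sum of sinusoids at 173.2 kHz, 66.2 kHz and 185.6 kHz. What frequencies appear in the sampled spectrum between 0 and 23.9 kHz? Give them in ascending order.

5.6 kHz, 18 kHz, 18.4 kHz

fs/2 = 23.9 kHz.
173.2 kHz mod fs = 29.8 kHz.
29.8 kHz > fs/2 = 23.9 kHz, folds to fs − 29.8 kHz = 18 kHz.
66.2 kHz mod fs = 18.4 kHz.
18.4 kHz ≤ fs/2 = 23.9 kHz, appears at 18.4 kHz.
185.6 kHz mod fs = 42.2 kHz.
42.2 kHz > fs/2 = 23.9 kHz, folds to fs − 42.2 kHz = 5.6 kHz.
Distinct values: {5.6 kHz, 18 kHz, 18.4 kHz}.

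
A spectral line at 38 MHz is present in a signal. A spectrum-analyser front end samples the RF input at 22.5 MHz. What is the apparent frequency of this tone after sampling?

7 MHz

38 MHz mod fs = 15.5 MHz.
15.5 MHz > fs/2 = 11.25 MHz, folds to fs − 15.5 MHz = 7 MHz.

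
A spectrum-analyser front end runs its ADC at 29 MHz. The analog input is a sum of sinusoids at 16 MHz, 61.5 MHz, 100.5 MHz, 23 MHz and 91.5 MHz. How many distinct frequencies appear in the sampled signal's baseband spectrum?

fs/2 = 14.5 MHz.
16 MHz > fs/2 = 14.5 MHz, folds to fs − 16 MHz = 13 MHz.
61.5 MHz mod fs = 3.5 MHz.
3.5 MHz ≤ fs/2 = 14.5 MHz, appears at 3.5 MHz.
100.5 MHz mod fs = 13.5 MHz.
13.5 MHz ≤ fs/2 = 14.5 MHz, appears at 13.5 MHz.
23 MHz > fs/2 = 14.5 MHz, folds to fs − 23 MHz = 6 MHz.
91.5 MHz mod fs = 4.5 MHz.
4.5 MHz ≤ fs/2 = 14.5 MHz, appears at 4.5 MHz.
Distinct values: {3.5 MHz, 4.5 MHz, 6 MHz, 13 MHz, 13.5 MHz} → 5.

5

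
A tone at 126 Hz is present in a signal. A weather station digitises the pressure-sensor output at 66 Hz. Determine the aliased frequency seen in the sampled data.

6 Hz

126 Hz mod fs = 60 Hz.
60 Hz > fs/2 = 33 Hz, folds to fs − 60 Hz = 6 Hz.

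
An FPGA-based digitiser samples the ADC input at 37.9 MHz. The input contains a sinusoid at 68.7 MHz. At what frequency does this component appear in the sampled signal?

68.7 MHz mod fs = 30.8 MHz.
30.8 MHz > fs/2 = 18.95 MHz, folds to fs − 30.8 MHz = 7.1 MHz.

7.1 MHz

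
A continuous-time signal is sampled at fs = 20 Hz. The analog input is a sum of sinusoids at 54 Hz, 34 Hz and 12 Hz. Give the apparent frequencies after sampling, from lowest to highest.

fs/2 = 10 Hz.
54 Hz mod fs = 14 Hz.
14 Hz > fs/2 = 10 Hz, folds to fs − 14 Hz = 6 Hz.
34 Hz mod fs = 14 Hz.
14 Hz > fs/2 = 10 Hz, folds to fs − 14 Hz = 6 Hz.
12 Hz > fs/2 = 10 Hz, folds to fs − 12 Hz = 8 Hz.
Distinct values: {6 Hz, 8 Hz}.

6 Hz, 8 Hz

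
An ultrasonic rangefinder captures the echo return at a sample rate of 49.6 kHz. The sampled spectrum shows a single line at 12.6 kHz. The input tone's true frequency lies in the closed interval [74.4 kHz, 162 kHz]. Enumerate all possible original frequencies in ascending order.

Frequencies that alias to 12.6 kHz are k·fs ± 12.6 kHz for integer k ≥ 0.
k=0: 12.6 kHz.
k=1: 37 kHz, 62.2 kHz.
k=2: 86.6 kHz, 111.8 kHz.
k=3: 136.2 kHz, 161.4 kHz.
k=4: 185.8 kHz, 211 kHz.
Within [74.4 kHz, 162 kHz]: 86.6 kHz, 111.8 kHz, 136.2 kHz, 161.4 kHz.

86.6 kHz, 111.8 kHz, 136.2 kHz, 161.4 kHz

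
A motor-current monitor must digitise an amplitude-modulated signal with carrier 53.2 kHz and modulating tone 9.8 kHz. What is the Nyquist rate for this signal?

126 kHz

AM sidebands sit at fc ± fm = 43.4 kHz and 63 kHz.
Highest-frequency component: 63 kHz.
Nyquist rate = 2 × 63 kHz = 126 kHz.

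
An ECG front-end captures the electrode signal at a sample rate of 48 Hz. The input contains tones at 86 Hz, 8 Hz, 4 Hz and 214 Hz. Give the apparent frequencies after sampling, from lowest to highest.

4 Hz, 8 Hz, 10 Hz, 22 Hz

fs/2 = 24 Hz.
86 Hz mod fs = 38 Hz.
38 Hz > fs/2 = 24 Hz, folds to fs − 38 Hz = 10 Hz.
8 Hz ≤ fs/2 = 24 Hz, passes unchanged.
4 Hz ≤ fs/2 = 24 Hz, passes unchanged.
214 Hz mod fs = 22 Hz.
22 Hz ≤ fs/2 = 24 Hz, appears at 22 Hz.
Distinct values: {4 Hz, 8 Hz, 10 Hz, 22 Hz}.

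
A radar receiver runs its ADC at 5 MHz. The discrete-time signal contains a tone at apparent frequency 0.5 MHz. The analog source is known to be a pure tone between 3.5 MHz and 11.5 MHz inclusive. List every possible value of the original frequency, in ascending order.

Frequencies that alias to 0.5 MHz are k·fs ± 0.5 MHz for integer k ≥ 0.
k=0: 0.5 MHz.
k=1: 4.5 MHz, 5.5 MHz.
k=2: 9.5 MHz, 10.5 MHz.
k=3: 14.5 MHz, 15.5 MHz.
Within [3.5 MHz, 11.5 MHz]: 4.5 MHz, 5.5 MHz, 9.5 MHz, 10.5 MHz.

4.5 MHz, 5.5 MHz, 9.5 MHz, 10.5 MHz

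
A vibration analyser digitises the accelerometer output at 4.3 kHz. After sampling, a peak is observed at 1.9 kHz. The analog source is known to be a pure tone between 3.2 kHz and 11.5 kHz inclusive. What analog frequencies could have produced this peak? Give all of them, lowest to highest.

Frequencies that alias to 1.9 kHz are k·fs ± 1.9 kHz for integer k ≥ 0.
k=0: 1.9 kHz.
k=1: 2.4 kHz, 6.2 kHz.
k=2: 6.7 kHz, 10.5 kHz.
k=3: 11 kHz, 14.8 kHz.
k=4: 15.3 kHz, 19.1 kHz.
Within [3.2 kHz, 11.5 kHz]: 6.2 kHz, 6.7 kHz, 10.5 kHz, 11 kHz.

6.2 kHz, 6.7 kHz, 10.5 kHz, 11 kHz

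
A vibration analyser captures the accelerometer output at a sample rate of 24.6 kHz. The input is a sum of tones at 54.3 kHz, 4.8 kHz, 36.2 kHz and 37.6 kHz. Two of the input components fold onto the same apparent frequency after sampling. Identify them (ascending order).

36.2 kHz, 37.6 kHz

fs/2 = 12.3 kHz.
54.3 kHz mod fs = 5.1 kHz.
5.1 kHz ≤ fs/2 = 12.3 kHz, appears at 5.1 kHz.
4.8 kHz ≤ fs/2 = 12.3 kHz, passes unchanged.
36.2 kHz mod fs = 11.6 kHz.
11.6 kHz ≤ fs/2 = 12.3 kHz, appears at 11.6 kHz.
37.6 kHz mod fs = 13 kHz.
13 kHz > fs/2 = 12.3 kHz, folds to fs − 13 kHz = 11.6 kHz.
36.2 kHz and 37.6 kHz both map to 11.6 kHz.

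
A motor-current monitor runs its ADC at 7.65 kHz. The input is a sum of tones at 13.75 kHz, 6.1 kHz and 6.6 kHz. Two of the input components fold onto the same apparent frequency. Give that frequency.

fs/2 = 3.825 kHz.
13.75 kHz mod fs = 6.1 kHz.
6.1 kHz > fs/2 = 3.825 kHz, folds to fs − 6.1 kHz = 1.55 kHz.
6.1 kHz > fs/2 = 3.825 kHz, folds to fs − 6.1 kHz = 1.55 kHz.
6.6 kHz > fs/2 = 3.825 kHz, folds to fs − 6.6 kHz = 1.05 kHz.
6.1 kHz and 13.75 kHz both map to 1.55 kHz.

1.55 kHz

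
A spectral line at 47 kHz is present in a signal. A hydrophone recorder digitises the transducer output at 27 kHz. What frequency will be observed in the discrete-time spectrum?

47 kHz mod fs = 20 kHz.
20 kHz > fs/2 = 13.5 kHz, folds to fs − 20 kHz = 7 kHz.

7 kHz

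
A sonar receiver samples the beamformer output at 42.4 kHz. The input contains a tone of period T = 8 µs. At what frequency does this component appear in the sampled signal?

2.2 kHz

T = 8 µs → f = 1/T = 125 kHz.
125 kHz mod fs = 40.2 kHz.
40.2 kHz > fs/2 = 21.2 kHz, folds to fs − 40.2 kHz = 2.2 kHz.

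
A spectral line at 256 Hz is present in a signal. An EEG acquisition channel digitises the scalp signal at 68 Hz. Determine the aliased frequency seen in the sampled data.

256 Hz mod fs = 52 Hz.
52 Hz > fs/2 = 34 Hz, folds to fs − 52 Hz = 16 Hz.

16 Hz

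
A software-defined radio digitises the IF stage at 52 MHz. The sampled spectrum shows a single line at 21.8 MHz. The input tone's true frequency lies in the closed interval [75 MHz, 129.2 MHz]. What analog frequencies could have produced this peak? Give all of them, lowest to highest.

82.2 MHz, 125.8 MHz

Frequencies that alias to 21.8 MHz are k·fs ± 21.8 MHz for integer k ≥ 0.
k=0: 21.8 MHz.
k=1: 30.2 MHz, 73.8 MHz.
k=2: 82.2 MHz, 125.8 MHz.
k=3: 134.2 MHz, 177.8 MHz.
Within [75 MHz, 129.2 MHz]: 82.2 MHz, 125.8 MHz.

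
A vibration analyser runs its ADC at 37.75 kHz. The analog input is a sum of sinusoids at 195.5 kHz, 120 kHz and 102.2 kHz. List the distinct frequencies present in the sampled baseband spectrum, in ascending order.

fs/2 = 18.875 kHz.
195.5 kHz mod fs = 6.75 kHz.
6.75 kHz ≤ fs/2 = 18.875 kHz, appears at 6.75 kHz.
120 kHz mod fs = 6.75 kHz.
6.75 kHz ≤ fs/2 = 18.875 kHz, appears at 6.75 kHz.
102.2 kHz mod fs = 26.7 kHz.
26.7 kHz > fs/2 = 18.875 kHz, folds to fs − 26.7 kHz = 11.05 kHz.
Distinct values: {6.75 kHz, 11.05 kHz}.

6.75 kHz, 11.05 kHz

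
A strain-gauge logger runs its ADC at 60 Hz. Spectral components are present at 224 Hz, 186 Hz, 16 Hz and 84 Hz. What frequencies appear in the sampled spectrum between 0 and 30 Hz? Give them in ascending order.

fs/2 = 30 Hz.
224 Hz mod fs = 44 Hz.
44 Hz > fs/2 = 30 Hz, folds to fs − 44 Hz = 16 Hz.
186 Hz mod fs = 6 Hz.
6 Hz ≤ fs/2 = 30 Hz, appears at 6 Hz.
16 Hz ≤ fs/2 = 30 Hz, passes unchanged.
84 Hz mod fs = 24 Hz.
24 Hz ≤ fs/2 = 30 Hz, appears at 24 Hz.
Distinct values: {6 Hz, 16 Hz, 24 Hz}.

6 Hz, 16 Hz, 24 Hz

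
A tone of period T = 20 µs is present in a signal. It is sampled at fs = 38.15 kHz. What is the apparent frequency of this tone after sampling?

11.85 kHz

T = 20 µs → f = 1/T = 50 kHz.
50 kHz mod fs = 11.85 kHz.
11.85 kHz ≤ fs/2 = 19.075 kHz, appears at 11.85 kHz.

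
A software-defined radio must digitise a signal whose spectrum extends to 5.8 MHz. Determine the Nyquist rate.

11.6 MHz

Nyquist rate = 2 × 5.8 MHz = 11.6 MHz.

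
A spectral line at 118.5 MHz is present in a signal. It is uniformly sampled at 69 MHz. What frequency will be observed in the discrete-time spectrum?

19.5 MHz

118.5 MHz mod fs = 49.5 MHz.
49.5 MHz > fs/2 = 34.5 MHz, folds to fs − 49.5 MHz = 19.5 MHz.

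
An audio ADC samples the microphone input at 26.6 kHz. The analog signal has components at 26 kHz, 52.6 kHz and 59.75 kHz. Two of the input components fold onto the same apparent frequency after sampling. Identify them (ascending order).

fs/2 = 13.3 kHz.
26 kHz > fs/2 = 13.3 kHz, folds to fs − 26 kHz = 0.6 kHz.
52.6 kHz mod fs = 26 kHz.
26 kHz > fs/2 = 13.3 kHz, folds to fs − 26 kHz = 0.6 kHz.
59.75 kHz mod fs = 6.55 kHz.
6.55 kHz ≤ fs/2 = 13.3 kHz, appears at 6.55 kHz.
26 kHz and 52.6 kHz both map to 0.6 kHz.

26 kHz, 52.6 kHz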